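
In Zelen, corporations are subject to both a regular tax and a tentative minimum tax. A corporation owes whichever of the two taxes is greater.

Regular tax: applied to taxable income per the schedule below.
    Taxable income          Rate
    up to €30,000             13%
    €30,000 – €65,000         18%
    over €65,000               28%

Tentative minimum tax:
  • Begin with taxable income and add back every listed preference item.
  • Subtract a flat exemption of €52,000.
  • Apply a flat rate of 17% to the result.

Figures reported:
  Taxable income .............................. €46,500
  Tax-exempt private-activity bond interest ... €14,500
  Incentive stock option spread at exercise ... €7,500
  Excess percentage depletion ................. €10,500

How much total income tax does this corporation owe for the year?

€6,870

Tentative minimum tax:
  Adjusted income: €46,500 + €14,500 + €7,500 + €10,500 = €79,000
  Less exemption €52,000 → base €27,000
  €27,000 × 17% = €4,590

Regular tax:
  €30,000 × 13% = €3,900
  €16,500 × 18% = €2,970
  → €6,870

€6,870 > €4,590, so the regular tax governs.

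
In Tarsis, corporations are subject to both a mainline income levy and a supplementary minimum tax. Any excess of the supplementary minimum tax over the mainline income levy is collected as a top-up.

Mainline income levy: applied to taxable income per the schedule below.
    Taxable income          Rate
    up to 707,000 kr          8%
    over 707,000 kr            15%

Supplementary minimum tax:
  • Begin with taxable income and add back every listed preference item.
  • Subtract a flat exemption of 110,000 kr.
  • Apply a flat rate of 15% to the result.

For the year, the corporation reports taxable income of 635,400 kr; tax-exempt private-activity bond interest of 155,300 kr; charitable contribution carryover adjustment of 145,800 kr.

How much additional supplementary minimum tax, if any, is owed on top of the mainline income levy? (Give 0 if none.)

Supplementary minimum tax:
  Adjusted income: 635,400 kr + 155,300 kr + 145,800 kr = 936,500 kr
  Less exemption 110,000 kr → base 826,500 kr
  826,500 kr × 15% = 123,975 kr

Mainline income levy:
  635,400 kr × 8% = 50,832 kr

Excess of supplementary minimum tax over mainline income levy: 123,975 kr − 50,832 kr = 73,143 kr.

73,143 kr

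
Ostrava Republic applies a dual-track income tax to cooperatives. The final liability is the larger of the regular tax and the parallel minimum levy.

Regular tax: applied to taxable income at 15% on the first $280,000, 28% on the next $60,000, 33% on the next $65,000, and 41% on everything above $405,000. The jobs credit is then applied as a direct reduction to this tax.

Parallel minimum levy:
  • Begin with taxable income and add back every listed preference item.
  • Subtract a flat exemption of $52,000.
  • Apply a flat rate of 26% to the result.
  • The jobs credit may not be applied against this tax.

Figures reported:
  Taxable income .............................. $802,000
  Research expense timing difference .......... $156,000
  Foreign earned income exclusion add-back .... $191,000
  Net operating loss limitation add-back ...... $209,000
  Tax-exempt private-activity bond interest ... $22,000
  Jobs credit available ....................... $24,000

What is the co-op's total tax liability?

Regular tax:
  $280,000 × 15% = $42,000
  $60,000 × 28% = $16,800
  $65,000 × 33% = $21,450
  $397,000 × 41% = $162,770
  → $243,020
  Less jobs credit $24,000 → $219,020

Parallel minimum levy:
  Adjusted income: $802,000 + $156,000 + $191,000 + $209,000 + $22,000 = $1,380,000
  Less exemption $52,000 → base $1,328,000
  $1,328,000 × 26% = $345,280

$345,280 > $219,020, so the parallel minimum levy is the binding amount.

$345,280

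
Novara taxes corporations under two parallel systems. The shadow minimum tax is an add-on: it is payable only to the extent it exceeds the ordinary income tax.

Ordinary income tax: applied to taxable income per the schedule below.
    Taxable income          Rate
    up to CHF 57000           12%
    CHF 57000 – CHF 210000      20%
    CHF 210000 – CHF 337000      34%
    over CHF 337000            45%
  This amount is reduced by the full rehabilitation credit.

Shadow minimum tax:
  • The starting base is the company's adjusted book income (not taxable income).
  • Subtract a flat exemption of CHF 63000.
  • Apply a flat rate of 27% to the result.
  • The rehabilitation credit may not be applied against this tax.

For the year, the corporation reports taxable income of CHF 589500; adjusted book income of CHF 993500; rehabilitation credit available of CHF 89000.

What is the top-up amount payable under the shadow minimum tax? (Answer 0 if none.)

Ordinary income tax:
  CHF 57000 × 12% = CHF 6840
  CHF 153000 × 20% = CHF 30600
  CHF 127000 × 34% = CHF 43180
  CHF 252500 × 45% = CHF 113625
  → CHF 194245
  Less rehabilitation credit CHF 89000 → CHF 105245

Shadow minimum tax:
  Base (adjusted book income): CHF 993500
  Less exemption CHF 63000 → base CHF 930500
  CHF 930500 × 27% = CHF 251235

Excess of shadow minimum tax over ordinary income tax: CHF 251235 − CHF 105245 = CHF 145990.

CHF 145990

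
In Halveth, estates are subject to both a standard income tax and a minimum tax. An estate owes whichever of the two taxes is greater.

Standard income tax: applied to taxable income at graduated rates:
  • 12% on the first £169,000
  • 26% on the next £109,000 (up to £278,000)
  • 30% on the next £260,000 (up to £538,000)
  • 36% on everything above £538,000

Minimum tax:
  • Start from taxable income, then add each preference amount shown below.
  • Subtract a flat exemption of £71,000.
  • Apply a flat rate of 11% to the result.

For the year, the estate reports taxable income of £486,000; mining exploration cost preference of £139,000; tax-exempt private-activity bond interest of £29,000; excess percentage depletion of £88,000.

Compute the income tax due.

£111,020

Minimum tax:
  Adjusted income: £486,000 + £139,000 + £29,000 + £88,000 = £742,000
  Less exemption £71,000 → base £671,000
  £671,000 × 11% = £73,810

Standard income tax:
  £169,000 × 12% = £20,280
  £109,000 × 26% = £28,340
  £208,000 × 30% = £62,400
  → £111,020

£111,020 > £73,810, so the standard income tax governs.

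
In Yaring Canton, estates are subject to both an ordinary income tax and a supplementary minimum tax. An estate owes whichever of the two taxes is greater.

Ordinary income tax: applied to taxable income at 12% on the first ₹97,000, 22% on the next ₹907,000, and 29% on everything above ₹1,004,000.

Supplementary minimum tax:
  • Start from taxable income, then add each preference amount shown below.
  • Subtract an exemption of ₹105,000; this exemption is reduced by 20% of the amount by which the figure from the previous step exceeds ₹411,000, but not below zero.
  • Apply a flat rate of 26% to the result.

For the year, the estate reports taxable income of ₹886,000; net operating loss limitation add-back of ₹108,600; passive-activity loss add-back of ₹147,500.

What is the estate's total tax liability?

₹296,946

Ordinary income tax:
  ₹97,000 × 12% = ₹11,640
  ₹789,000 × 22% = ₹173,580
  → ₹185,220

Supplementary minimum tax:
  Adjusted income: ₹886,000 + ₹108,600 + ₹147,500 = ₹1,142,100
  Exemption: 20% × (₹1,142,100 − ₹411,000) = ₹146,220 ≥ ₹105,000, so the exemption is fully phased out
  Base: ₹1,142,100 − ₹0 = ₹1,142,100
  ₹1,142,100 × 26% = ₹296,946

₹296,946 > ₹185,220, so the supplementary minimum tax is the binding amount.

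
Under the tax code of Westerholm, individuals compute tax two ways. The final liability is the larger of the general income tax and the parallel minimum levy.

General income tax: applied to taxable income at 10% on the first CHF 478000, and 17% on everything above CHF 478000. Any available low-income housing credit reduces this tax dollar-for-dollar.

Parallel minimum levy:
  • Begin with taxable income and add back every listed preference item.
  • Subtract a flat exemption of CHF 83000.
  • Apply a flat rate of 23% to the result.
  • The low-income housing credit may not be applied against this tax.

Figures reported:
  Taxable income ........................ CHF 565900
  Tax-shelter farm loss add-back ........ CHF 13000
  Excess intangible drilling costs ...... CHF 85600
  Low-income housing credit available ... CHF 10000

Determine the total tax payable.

CHF 133745

Parallel minimum levy:
  Adjusted income: CHF 565900 + CHF 13000 + CHF 85600 = CHF 664500
  Less exemption CHF 83000 → base CHF 581500
  CHF 581500 × 23% = CHF 133745

General income tax:
  CHF 478000 × 10% = CHF 47800
  CHF 87900 × 17% = CHF 14943
  → CHF 62743
  Less low-income housing credit CHF 10000 → CHF 52743

CHF 133745 > CHF 52743, so the parallel minimum levy is the binding amount.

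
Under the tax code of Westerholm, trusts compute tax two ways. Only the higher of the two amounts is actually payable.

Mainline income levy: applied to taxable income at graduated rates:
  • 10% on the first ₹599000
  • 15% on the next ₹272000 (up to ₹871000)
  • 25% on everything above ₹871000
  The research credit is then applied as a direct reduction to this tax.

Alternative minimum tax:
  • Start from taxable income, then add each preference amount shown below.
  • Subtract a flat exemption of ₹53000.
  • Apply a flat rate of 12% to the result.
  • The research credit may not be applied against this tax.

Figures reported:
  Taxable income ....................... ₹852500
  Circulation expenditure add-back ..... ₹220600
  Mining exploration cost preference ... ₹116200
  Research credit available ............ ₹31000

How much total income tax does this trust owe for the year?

Alternative minimum tax:
  Adjusted income: ₹852500 + ₹220600 + ₹116200 = ₹1189300
  Less exemption ₹53000 → base ₹1136300
  ₹1136300 × 12% = ₹136356

Mainline income levy:
  ₹599000 × 10% = ₹59900
  ₹253500 × 15% = ₹38025
  → ₹97925
  Less research credit ₹31000 → ₹66925

₹136356 > ₹66925, so the alternative minimum tax is the binding amount.

₹136356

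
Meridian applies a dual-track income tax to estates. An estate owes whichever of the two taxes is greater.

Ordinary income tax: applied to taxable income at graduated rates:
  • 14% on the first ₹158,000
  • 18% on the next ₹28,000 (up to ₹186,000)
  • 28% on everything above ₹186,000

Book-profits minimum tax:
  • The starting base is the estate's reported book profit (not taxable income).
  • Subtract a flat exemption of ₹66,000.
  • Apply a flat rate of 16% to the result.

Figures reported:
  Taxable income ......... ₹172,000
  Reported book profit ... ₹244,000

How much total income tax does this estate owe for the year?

Book-profits minimum tax:
  Base (reported book profit): ₹244,000
  Less exemption ₹66,000 → base ₹178,000
  ₹178,000 × 16% = ₹28,480

Ordinary income tax:
  ₹158,000 × 14% = ₹22,120
  ₹14,000 × 18% = ₹2,520
  → ₹24,640

₹28,480 > ₹24,640, so the book-profits minimum tax is the binding amount.

₹28,480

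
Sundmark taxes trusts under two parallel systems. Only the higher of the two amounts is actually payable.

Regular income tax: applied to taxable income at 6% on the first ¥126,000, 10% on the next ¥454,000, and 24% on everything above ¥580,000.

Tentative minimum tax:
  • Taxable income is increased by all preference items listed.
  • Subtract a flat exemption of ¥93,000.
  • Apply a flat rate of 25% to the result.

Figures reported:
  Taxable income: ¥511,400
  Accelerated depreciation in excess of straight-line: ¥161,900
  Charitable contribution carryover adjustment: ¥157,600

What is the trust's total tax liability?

Tentative minimum tax:
  Adjusted income: ¥511,400 + ¥161,900 + ¥157,600 = ¥830,900
  Less exemption ¥93,000 → base ¥737,900
  ¥737,900 × 25% = ¥184,475

Regular income tax:
  ¥126,000 × 6% = ¥7,560
  ¥385,400 × 10% = ¥38,540
  → ¥46,100

¥184,475 > ¥46,100, so the tentative minimum tax is the binding amount.

¥184,475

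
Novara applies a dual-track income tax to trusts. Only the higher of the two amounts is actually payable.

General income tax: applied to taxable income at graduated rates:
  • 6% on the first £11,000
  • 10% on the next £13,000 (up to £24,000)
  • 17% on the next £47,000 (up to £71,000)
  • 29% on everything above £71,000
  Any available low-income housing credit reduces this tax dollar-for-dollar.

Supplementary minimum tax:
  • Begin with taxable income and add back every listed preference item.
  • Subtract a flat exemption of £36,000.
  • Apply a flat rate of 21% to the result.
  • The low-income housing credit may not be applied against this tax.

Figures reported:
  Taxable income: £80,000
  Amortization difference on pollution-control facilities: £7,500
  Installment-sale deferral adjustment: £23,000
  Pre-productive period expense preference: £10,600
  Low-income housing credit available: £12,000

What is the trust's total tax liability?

Supplementary minimum tax:
  Adjusted income: £80,000 + £7,500 + £23,000 + £10,600 = £121,100
  Less exemption £36,000 → base £85,100
  £85,100 × 21% = £17,871

General income tax:
  £11,000 × 6% = £660
  £13,000 × 10% = £1,300
  £47,000 × 17% = £7,990
  £9,000 × 29% = £2,610
  → £12,560
  Less low-income housing credit £12,000 → £560

£17,871 > £560, so the supplementary minimum tax is the binding amount.

£17,871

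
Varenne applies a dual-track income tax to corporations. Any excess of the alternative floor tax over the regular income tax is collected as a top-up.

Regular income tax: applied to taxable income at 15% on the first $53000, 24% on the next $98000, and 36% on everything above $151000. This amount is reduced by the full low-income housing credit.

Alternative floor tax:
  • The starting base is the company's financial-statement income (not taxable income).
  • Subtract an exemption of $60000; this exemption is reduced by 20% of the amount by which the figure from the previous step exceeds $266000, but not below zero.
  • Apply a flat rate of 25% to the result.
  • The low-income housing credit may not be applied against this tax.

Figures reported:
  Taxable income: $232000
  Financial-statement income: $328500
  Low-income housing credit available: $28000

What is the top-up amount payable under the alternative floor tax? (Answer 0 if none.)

$37620

Regular income tax:
  $53000 × 15% = $7950
  $98000 × 24% = $23520
  $81000 × 36% = $29160
  → $60630
  Less low-income housing credit $28000 → $32630

Alternative floor tax:
  Base (financial-statement income): $328500
  Exemption: $60000 − 20% × ($328500 − $266000) = $60000 − $12500 = $47500
  Base: $328500 − $47500 = $281000
  $281000 × 25% = $70250

Excess of alternative floor tax over regular income tax: $70250 − $32630 = $37620.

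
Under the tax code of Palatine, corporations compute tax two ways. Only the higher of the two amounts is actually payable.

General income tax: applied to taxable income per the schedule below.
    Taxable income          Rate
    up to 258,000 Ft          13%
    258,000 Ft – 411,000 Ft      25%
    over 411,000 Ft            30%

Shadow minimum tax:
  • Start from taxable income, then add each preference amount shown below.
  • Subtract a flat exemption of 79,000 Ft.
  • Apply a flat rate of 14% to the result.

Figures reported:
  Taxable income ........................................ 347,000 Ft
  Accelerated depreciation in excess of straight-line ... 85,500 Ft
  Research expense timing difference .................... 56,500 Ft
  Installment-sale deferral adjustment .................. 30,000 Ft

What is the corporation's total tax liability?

61,600 Ft

Shadow minimum tax:
  Adjusted income: 347,000 Ft + 85,500 Ft + 56,500 Ft + 30,000 Ft = 519,000 Ft
  Less exemption 79,000 Ft → base 440,000 Ft
  440,000 Ft × 14% = 61,600 Ft

General income tax:
  258,000 Ft × 13% = 33,540 Ft
  89,000 Ft × 25% = 22,250 Ft
  → 55,790 Ft

61,600 Ft > 55,790 Ft, so the shadow minimum tax is the binding amount.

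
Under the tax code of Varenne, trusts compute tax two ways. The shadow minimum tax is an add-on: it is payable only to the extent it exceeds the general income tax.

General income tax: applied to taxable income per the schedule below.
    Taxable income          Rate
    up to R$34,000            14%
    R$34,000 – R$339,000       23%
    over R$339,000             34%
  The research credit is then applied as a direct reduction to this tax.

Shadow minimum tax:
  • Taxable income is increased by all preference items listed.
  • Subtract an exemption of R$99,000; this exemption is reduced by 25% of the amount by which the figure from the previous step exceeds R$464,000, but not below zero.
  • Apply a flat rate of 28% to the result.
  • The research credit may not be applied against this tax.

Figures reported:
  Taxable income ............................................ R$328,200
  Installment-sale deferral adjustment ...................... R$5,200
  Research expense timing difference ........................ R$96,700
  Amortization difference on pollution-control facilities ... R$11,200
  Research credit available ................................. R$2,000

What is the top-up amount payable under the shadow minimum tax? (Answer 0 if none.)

R$25,418

Shadow minimum tax:
  Adjusted income: R$328,200 + R$5,200 + R$96,700 + R$11,200 = R$441,300
  Exemption: R$441,300 ≤ R$464,000, so full R$99,000 applies
  Base: R$441,300 − R$99,000 = R$342,300
  R$342,300 × 28% = R$95,844

General income tax:
  R$34,000 × 14% = R$4,760
  R$294,200 × 23% = R$67,666
  → R$72,426
  Less research credit R$2,000 → R$70,426

Excess of shadow minimum tax over general income tax: R$95,844 − R$70,426 = R$25,418.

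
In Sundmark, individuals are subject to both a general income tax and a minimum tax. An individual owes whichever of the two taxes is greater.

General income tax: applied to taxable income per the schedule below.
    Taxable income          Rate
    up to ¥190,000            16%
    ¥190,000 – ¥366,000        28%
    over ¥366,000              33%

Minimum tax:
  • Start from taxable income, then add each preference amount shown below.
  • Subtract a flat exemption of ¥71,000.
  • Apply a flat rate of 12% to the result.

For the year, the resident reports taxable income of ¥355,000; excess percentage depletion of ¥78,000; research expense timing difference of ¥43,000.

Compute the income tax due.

Minimum tax:
  Adjusted income: ¥355,000 + ¥78,000 + ¥43,000 = ¥476,000
  Less exemption ¥71,000 → base ¥405,000
  ¥405,000 × 12% = ¥48,600

General income tax:
  ¥190,000 × 16% = ¥30,400
  ¥165,000 × 28% = ¥46,200
  → ¥76,600

¥76,600 > ¥48,600, so the general income tax governs.

¥76,600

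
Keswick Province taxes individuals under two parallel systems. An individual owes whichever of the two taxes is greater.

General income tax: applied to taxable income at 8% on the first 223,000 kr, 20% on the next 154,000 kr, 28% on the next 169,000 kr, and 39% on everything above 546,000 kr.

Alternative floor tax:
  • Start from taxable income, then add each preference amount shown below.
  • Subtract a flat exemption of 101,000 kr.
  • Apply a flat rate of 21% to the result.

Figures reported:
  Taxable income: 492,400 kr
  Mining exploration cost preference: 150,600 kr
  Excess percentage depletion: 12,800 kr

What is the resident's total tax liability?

General income tax:
  223,000 kr × 8% = 17,840 kr
  154,000 kr × 20% = 30,800 kr
  115,400 kr × 28% = 32,312 kr
  → 80,952 kr

Alternative floor tax:
  Adjusted income: 492,400 kr + 150,600 kr + 12,800 kr = 655,800 kr
  Less exemption 101,000 kr → base 554,800 kr
  554,800 kr × 21% = 116,508 kr

116,508 kr > 80,952 kr, so the alternative floor tax is the binding amount.

116,508 kr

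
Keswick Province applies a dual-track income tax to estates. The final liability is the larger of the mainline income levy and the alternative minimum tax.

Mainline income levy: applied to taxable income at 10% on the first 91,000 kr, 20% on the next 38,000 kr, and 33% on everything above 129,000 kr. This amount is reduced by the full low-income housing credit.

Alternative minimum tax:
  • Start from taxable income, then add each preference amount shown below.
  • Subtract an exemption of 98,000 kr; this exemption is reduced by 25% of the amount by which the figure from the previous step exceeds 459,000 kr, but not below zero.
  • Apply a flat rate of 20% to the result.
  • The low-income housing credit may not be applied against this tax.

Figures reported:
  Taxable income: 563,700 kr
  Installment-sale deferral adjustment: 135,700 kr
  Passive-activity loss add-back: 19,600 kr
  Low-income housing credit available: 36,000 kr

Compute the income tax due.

137,200 kr

Mainline income levy:
  91,000 kr × 10% = 9,100 kr
  38,000 kr × 20% = 7,600 kr
  434,700 kr × 33% = 143,451 kr
  → 160,151 kr
  Less low-income housing credit 36,000 kr → 124,151 kr

Alternative minimum tax:
  Adjusted income: 563,700 kr + 135,700 kr + 19,600 kr = 719,000 kr
  Exemption: 98,000 kr − 25% × (719,000 kr − 459,000 kr) = 98,000 kr − 65,000 kr = 33,000 kr
  Base: 719,000 kr − 33,000 kr = 686,000 kr
  686,000 kr × 20% = 137,200 kr

137,200 kr > 124,151 kr, so the alternative minimum tax is the binding amount.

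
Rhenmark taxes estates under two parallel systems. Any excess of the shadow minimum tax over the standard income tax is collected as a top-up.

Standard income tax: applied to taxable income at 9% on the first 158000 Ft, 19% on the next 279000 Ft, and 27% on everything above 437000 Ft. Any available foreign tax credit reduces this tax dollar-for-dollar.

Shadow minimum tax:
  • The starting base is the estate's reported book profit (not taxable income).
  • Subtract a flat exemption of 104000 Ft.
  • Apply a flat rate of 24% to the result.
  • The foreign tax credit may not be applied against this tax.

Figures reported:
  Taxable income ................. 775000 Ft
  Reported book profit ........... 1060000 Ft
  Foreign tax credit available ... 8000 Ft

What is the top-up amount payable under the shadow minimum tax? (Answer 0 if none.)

78950 Ft

Shadow minimum tax:
  Base (reported book profit): 1060000 Ft
  Less exemption 104000 Ft → base 956000 Ft
  956000 Ft × 24% = 229440 Ft

Standard income tax:
  158000 Ft × 9% = 14220 Ft
  279000 Ft × 19% = 53010 Ft
  338000 Ft × 27% = 91260 Ft
  → 158490 Ft
  Less foreign tax credit 8000 Ft → 150490 Ft

Excess of shadow minimum tax over standard income tax: 229440 Ft − 150490 Ft = 78950 Ft.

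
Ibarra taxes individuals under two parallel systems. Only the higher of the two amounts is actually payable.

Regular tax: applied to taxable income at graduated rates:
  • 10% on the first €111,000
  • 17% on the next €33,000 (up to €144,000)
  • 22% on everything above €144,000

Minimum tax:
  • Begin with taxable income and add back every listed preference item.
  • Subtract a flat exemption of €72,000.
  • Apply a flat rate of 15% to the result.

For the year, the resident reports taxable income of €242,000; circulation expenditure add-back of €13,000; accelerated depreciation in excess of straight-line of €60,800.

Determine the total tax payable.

Regular tax:
  €111,000 × 10% = €11,100
  €33,000 × 17% = €5,610
  €98,000 × 22% = €21,560
  → €38,270

Minimum tax:
  Adjusted income: €242,000 + €13,000 + €60,800 = €315,800
  Less exemption €72,000 → base €243,800
  €243,800 × 15% = €36,570

€38,270 > €36,570, so the regular tax governs.

€38,270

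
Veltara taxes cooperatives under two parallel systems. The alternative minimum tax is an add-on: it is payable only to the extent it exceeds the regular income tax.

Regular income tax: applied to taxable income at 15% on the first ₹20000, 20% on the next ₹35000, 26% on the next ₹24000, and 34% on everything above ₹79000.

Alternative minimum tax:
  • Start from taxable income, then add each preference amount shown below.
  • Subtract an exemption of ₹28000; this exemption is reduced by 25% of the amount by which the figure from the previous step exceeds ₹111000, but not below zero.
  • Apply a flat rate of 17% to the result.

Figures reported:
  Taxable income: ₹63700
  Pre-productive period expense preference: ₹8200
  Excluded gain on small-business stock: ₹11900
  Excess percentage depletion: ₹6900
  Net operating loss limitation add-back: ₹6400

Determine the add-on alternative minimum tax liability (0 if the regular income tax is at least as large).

Alternative minimum tax:
  Adjusted income: ₹63700 + ₹8200 + ₹11900 + ₹6900 + ₹6400 = ₹97100
  Exemption: ₹97100 ≤ ₹111000, so full ₹28000 applies
  Base: ₹97100 − ₹28000 = ₹69100
  ₹69100 × 17% = ₹11747

Regular income tax:
  ₹20000 × 15% = ₹3000
  ₹35000 × 20% = ₹7000
  ₹8700 × 26% = ₹2262
  → ₹12262

₹11747 ≤ ₹12262, so no add-on is due.

₹0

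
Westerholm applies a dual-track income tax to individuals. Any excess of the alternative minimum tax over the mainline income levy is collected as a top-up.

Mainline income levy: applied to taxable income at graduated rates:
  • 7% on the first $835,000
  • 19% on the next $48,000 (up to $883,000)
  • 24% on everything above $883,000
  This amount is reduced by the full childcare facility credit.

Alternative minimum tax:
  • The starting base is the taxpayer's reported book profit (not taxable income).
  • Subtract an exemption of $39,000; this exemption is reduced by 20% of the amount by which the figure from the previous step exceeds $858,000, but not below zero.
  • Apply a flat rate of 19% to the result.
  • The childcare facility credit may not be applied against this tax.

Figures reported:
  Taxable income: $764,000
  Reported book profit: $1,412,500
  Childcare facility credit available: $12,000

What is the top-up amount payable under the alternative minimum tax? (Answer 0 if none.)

$226,895

Alternative minimum tax:
  Base (reported book profit): $1,412,500
  Exemption: 20% × ($1,412,500 − $858,000) = $110,900 ≥ $39,000, so the exemption is fully phased out
  Base: $1,412,500 − $0 = $1,412,500
  $1,412,500 × 19% = $268,375

Mainline income levy:
  $764,000 × 7% = $53,480
  Less childcare facility credit $12,000 → $41,480

Excess of alternative minimum tax over mainline income levy: $268,375 − $41,480 = $226,895.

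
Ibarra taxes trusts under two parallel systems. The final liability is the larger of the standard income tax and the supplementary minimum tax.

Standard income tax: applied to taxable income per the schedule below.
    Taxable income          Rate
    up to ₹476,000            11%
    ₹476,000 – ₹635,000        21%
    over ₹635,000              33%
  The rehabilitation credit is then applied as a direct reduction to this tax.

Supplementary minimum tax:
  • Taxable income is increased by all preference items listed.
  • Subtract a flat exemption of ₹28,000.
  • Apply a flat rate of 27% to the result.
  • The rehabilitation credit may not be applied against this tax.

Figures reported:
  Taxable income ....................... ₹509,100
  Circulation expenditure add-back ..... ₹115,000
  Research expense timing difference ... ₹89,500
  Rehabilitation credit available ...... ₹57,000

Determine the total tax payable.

₹185,112

Standard income tax:
  ₹476,000 × 11% = ₹52,360
  ₹33,100 × 21% = ₹6,951
  → ₹59,311
  Less rehabilitation credit ₹57,000 → ₹2,311

Supplementary minimum tax:
  Adjusted income: ₹509,100 + ₹115,000 + ₹89,500 = ₹713,600
  Less exemption ₹28,000 → base ₹685,600
  ₹685,600 × 27% = ₹185,112

₹185,112 > ₹2,311, so the supplementary minimum tax is the binding amount.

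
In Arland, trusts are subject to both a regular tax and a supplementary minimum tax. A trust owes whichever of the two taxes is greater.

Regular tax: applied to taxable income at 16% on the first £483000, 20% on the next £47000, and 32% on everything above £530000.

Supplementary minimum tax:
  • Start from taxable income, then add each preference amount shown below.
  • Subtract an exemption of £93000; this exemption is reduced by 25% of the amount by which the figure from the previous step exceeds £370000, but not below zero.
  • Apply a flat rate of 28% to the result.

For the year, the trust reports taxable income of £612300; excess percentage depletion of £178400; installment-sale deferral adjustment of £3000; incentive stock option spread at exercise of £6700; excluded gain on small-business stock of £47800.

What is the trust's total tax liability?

£237496

Regular tax:
  £483000 × 16% = £77280
  £47000 × 20% = £9400
  £82300 × 32% = £26336
  → £113016

Supplementary minimum tax:
  Adjusted income: £612300 + £178400 + £3000 + £6700 + £47800 = £848200
  Exemption: 25% × (£848200 − £370000) = £119550 ≥ £93000, so the exemption is fully phased out
  Base: £848200 − £0 = £848200
  £848200 × 28% = £237496

£237496 > £113016, so the supplementary minimum tax is the binding amount.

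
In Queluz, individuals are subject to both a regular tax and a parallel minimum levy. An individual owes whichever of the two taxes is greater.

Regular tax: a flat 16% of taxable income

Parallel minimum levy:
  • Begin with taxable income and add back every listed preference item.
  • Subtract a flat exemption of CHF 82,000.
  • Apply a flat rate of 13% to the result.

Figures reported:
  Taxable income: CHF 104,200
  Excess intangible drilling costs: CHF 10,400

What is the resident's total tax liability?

Regular tax:
  CHF 104,200 × 16% = CHF 16,672

Parallel minimum levy:
  Adjusted income: CHF 104,200 + CHF 10,400 = CHF 114,600
  Less exemption CHF 82,000 → base CHF 32,600
  CHF 32,600 × 13% = CHF 4,238

CHF 16,672 > CHF 4,238, so the regular tax governs.

CHF 16,672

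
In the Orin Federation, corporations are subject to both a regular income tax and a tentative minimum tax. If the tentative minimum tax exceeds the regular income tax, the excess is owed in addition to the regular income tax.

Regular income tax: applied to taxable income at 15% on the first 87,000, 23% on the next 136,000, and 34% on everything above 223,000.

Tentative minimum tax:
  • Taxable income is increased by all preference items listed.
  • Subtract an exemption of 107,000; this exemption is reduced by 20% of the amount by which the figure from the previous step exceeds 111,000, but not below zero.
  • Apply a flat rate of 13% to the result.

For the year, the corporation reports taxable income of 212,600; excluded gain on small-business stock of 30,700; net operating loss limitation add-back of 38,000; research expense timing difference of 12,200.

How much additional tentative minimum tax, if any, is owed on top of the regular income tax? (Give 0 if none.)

Regular income tax:
  87,000 × 15% = 13,050
  125,600 × 23% = 28,888
  → 41,938

Tentative minimum tax:
  Adjusted income: 212,600 + 30,700 + 38,000 + 12,200 = 293,500
  Exemption: 107,000 − 20% × (293,500 − 111,000) = 107,000 − 36,500 = 70,500
  Base: 293,500 − 70,500 = 223,000
  223,000 × 13% = 28,990

28,990 ≤ 41,938, so no add-on is due.

0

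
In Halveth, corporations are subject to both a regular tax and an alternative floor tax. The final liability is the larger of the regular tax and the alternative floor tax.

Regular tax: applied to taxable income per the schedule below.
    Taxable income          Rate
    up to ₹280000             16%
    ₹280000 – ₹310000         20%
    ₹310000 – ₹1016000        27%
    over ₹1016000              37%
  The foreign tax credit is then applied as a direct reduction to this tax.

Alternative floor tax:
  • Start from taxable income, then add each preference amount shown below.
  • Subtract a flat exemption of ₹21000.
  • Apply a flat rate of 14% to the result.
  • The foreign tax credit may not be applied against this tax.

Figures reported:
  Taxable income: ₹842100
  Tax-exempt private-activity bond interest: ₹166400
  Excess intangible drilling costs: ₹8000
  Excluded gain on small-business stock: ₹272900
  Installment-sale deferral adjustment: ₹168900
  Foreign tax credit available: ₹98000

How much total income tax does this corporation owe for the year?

Alternative floor tax:
  Adjusted income: ₹842100 + ₹166400 + ₹8000 + ₹272900 + ₹168900 = ₹1458300
  Less exemption ₹21000 → base ₹1437300
  ₹1437300 × 14% = ₹201222

Regular tax:
  ₹280000 × 16% = ₹44800
  ₹30000 × 20% = ₹6000
  ₹532100 × 27% = ₹143667
  → ₹194467
  Less foreign tax credit ₹98000 → ₹96467

₹201222 > ₹96467, so the alternative floor tax is the binding amount.

₹201222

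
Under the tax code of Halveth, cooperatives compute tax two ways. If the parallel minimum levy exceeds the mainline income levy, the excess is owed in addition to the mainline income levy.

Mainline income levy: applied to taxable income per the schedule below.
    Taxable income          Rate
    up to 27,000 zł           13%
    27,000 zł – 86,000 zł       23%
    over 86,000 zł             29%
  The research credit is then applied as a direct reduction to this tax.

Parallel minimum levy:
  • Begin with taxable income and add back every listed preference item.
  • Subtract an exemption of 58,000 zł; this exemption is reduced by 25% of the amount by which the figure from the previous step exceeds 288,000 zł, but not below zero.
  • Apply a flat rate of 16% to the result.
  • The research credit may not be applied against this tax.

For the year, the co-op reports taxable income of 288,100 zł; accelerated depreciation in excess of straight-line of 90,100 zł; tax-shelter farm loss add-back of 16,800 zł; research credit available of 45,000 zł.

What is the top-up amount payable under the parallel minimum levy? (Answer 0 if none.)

Mainline income levy:
  27,000 zł × 13% = 3,510 zł
  59,000 zł × 23% = 13,570 zł
  202,100 zł × 29% = 58,609 zł
  → 75,689 zł
  Less research credit 45,000 zł → 30,689 zł

Parallel minimum levy:
  Adjusted income: 288,100 zł + 90,100 zł + 16,800 zł = 395,000 zł
  Exemption: 58,000 zł − 25% × (395,000 zł − 288,000 zł) = 58,000 zł − 26,750 zł = 31,250 zł
  Base: 395,000 zł − 31,250 zł = 363,750 zł
  363,750 zł × 16% = 58,200 zł

Excess of parallel minimum levy over mainline income levy: 58,200 zł − 30,689 zł = 27,511 zł.

27,511 zł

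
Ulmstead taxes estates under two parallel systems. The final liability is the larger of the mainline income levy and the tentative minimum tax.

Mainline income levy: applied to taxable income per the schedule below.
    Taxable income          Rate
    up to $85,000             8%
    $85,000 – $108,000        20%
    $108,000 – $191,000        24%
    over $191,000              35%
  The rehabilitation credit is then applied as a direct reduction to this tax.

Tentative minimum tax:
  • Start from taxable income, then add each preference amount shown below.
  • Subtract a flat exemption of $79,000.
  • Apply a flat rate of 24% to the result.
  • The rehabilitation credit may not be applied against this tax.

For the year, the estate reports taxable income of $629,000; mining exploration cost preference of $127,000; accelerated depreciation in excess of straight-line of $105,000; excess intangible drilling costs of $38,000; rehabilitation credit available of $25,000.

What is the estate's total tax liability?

$196,800

Tentative minimum tax:
  Adjusted income: $629,000 + $127,000 + $105,000 + $38,000 = $899,000
  Less exemption $79,000 → base $820,000
  $820,000 × 24% = $196,800

Mainline income levy:
  $85,000 × 8% = $6,800
  $23,000 × 20% = $4,600
  $83,000 × 24% = $19,920
  $438,000 × 35% = $153,300
  → $184,620
  Less rehabilitation credit $25,000 → $159,620

$196,800 > $159,620, so the tentative minimum tax is the binding amount.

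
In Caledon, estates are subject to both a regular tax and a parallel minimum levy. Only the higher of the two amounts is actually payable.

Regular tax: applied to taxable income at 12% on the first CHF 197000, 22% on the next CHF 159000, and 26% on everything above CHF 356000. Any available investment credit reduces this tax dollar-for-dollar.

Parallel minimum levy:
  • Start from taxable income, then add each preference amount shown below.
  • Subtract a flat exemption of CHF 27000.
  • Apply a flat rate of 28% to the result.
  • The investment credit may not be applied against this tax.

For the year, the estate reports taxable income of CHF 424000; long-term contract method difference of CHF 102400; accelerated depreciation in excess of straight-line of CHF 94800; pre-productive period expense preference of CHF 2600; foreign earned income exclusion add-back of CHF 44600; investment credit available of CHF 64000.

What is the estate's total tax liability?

Parallel minimum levy:
  Adjusted income: CHF 424000 + CHF 102400 + CHF 94800 + CHF 2600 + CHF 44600 = CHF 668400
  Less exemption CHF 27000 → base CHF 641400
  CHF 641400 × 28% = CHF 179592

Regular tax:
  CHF 197000 × 12% = CHF 23640
  CHF 159000 × 22% = CHF 34980
  CHF 68000 × 26% = CHF 17680
  → CHF 76300
  Less investment credit CHF 64000 → CHF 12300

CHF 179592 > CHF 12300, so the parallel minimum levy is the binding amount.

CHF 179592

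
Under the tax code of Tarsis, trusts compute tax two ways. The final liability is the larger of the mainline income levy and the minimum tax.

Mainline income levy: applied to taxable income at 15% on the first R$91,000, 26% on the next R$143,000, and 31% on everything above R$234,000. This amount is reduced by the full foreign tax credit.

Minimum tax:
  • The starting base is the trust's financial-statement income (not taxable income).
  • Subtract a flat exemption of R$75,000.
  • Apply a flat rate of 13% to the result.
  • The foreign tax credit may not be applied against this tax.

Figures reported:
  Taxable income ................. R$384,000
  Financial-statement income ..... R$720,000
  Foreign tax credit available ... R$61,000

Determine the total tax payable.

Mainline income levy:
  R$91,000 × 15% = R$13,650
  R$143,000 × 26% = R$37,180
  R$150,000 × 31% = R$46,500
  → R$97,330
  Less foreign tax credit R$61,000 → R$36,330

Minimum tax:
  Base (financial-statement income): R$720,000
  Less exemption R$75,000 → base R$645,000
  R$645,000 × 13% = R$83,850

R$83,850 > R$36,330, so the minimum tax is the binding amount.

R$83,850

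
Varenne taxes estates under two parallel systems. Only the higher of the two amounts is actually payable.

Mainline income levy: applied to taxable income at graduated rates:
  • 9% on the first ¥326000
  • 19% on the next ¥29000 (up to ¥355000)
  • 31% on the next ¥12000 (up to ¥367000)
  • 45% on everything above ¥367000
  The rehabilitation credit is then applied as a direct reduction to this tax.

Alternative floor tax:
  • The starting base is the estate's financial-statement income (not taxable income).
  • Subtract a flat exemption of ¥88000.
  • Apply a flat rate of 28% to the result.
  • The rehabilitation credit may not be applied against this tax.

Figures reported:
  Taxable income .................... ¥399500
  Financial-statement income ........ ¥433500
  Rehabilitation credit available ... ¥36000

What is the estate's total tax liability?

Mainline income levy:
  ¥326000 × 9% = ¥29340
  ¥29000 × 19% = ¥5510
  ¥12000 × 31% = ¥3720
  ¥32500 × 45% = ¥14625
  → ¥53195
  Less rehabilitation credit ¥36000 → ¥17195

Alternative floor tax:
  Base (financial-statement income): ¥433500
  Less exemption ¥88000 → base ¥345500
  ¥345500 × 28% = ¥96740

¥96740 > ¥17195, so the alternative floor tax is the binding amount.

¥96740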